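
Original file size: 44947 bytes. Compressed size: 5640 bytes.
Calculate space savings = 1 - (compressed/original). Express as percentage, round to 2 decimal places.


ratio = compressed/original = 5640/44947 = 0.125481
savings = 1 - ratio = 1 - 0.125481 = 0.874519
as a percentage: 0.874519 * 100 = 87.45%

Space savings = 1 - 5640/44947 = 87.45%


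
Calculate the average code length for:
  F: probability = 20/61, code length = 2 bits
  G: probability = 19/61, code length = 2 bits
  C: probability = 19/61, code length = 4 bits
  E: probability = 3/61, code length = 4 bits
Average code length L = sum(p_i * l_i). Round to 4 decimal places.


Weighted contributions p_i * l_i:
  F: (20/61) * 2 = 40/61
  G: (19/61) * 2 = 38/61
  C: (19/61) * 4 = 76/61
  E: (3/61) * 4 = 12/61
Sum = (40 + 38 + 76 + 12)/61 = 166/61

L = 166/61 = 2.7213 bits/symbol


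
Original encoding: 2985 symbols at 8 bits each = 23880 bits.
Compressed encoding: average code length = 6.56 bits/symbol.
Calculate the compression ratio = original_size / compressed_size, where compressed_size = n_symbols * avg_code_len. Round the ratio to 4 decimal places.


original_size = n_symbols * orig_bits = 2985 * 8 = 23880 bits
compressed_size = n_symbols * avg_code_len = 2985 * 6.56 = 19581.6 bits
ratio = original_size / compressed_size = 23880 / 19581.6 = 1.2195

Compression ratio = 1.2195


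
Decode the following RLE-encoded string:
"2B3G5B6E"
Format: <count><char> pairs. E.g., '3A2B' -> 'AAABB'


Expanding each <count><char> pair:
  2B -> 'BB'
  3G -> 'GGG'
  5B -> 'BBBBB'
  6E -> 'EEEEEE'

Decoded = BBGGGBBBBBEEEEEE


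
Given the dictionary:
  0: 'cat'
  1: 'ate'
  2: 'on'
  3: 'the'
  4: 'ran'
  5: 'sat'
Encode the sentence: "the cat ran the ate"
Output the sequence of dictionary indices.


Look up each word in the dictionary:
  'the' -> 3
  'cat' -> 0
  'ran' -> 4
  'the' -> 3
  'ate' -> 1

Encoded: [3, 0, 4, 3, 1]


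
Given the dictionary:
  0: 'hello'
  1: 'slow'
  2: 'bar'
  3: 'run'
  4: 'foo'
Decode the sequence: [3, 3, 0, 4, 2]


Look up each index in the dictionary:
  3 -> 'run'
  3 -> 'run'
  0 -> 'hello'
  4 -> 'foo'
  2 -> 'bar'

Decoded: "run run hello foo bar"


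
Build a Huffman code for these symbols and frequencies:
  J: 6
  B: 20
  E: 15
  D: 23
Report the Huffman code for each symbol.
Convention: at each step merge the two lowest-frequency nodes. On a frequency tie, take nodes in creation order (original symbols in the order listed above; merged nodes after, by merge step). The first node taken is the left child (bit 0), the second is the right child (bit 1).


Huffman tree construction:
Step 1: Merge J(6) + E(15) = 21
Step 2: Merge B(20) + (J+E)(21) = 41
Step 3: Merge D(23) + (B+(J+E))(41) = 64
Read each symbol's code off the tree from the root (left child = 0, right child = 1).

Codes:
  J: 110 (length 3)
  B: 10 (length 2)
  E: 111 (length 3)
  D: 0 (length 1)
Average code length: 126/64 = 1.9688 bits/symbol


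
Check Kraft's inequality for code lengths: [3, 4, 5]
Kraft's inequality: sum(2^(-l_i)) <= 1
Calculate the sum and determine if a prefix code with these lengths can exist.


Sum = 2^(-3) + 2^(-4) + 2^(-5)
    = 0.125 + 0.0625 + 0.03125
    = 7/32 = 0.21875
Since 0.21875 <= 1, Kraft's inequality IS satisfied.
A prefix code with these lengths CAN exist.

Kraft sum = 0.21875. Satisfied.


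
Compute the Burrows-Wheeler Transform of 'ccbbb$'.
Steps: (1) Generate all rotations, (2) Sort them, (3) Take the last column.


Rotations (sorted):
  0: $ccbbb -> last char: b
  1: b$ccbb -> last char: b
  2: bb$ccb -> last char: b
  3: bbb$cc -> last char: c
  4: cbbb$c -> last char: c
  5: ccbbb$ -> last char: $


BWT = bbbcc$


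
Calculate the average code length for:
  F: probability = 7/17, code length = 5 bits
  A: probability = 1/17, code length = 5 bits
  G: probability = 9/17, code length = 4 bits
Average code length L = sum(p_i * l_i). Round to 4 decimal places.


Weighted contributions p_i * l_i:
  F: (7/17) * 5 = 35/17
  A: (1/17) * 5 = 5/17
  G: (9/17) * 4 = 36/17
Sum = (35 + 5 + 36)/17 = 76/17

L = 76/17 = 4.4706 bits/symbol


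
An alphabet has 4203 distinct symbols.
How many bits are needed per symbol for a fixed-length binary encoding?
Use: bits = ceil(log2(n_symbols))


log2(4203) = 12.0372
Bracket: 2^12 = 4096 < 4203 <= 2^13 = 8192
So ceil(log2(4203)) = 13

bits = ceil(log2(4203)) = ceil(12.0372) = 13 bits


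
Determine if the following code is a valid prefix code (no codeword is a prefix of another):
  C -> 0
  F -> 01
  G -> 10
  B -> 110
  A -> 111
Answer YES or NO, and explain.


Checking each pair (does one codeword prefix another?):
  C='0' vs F='01': prefix -- VIOLATION

NO -- this is NOT a valid prefix code. C (0) is a prefix of F (01).


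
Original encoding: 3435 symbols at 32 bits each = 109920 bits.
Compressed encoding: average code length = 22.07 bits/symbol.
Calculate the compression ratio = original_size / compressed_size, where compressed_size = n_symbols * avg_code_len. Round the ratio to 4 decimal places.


original_size = n_symbols * orig_bits = 3435 * 32 = 109920 bits
compressed_size = n_symbols * avg_code_len = 3435 * 22.07 = 75810.45 bits
ratio = original_size / compressed_size = 109920 / 75810.45 = 1.4499

Compression ratio = 1.4499


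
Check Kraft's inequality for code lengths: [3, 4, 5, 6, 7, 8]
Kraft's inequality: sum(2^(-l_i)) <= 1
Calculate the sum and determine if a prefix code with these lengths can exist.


Sum = 2^(-3) + 2^(-4) + 2^(-5) + 2^(-6) + 2^(-7) + 2^(-8)
    = 0.125 + 0.0625 + 0.03125 + 0.015625 + 0.0078125 + 0.00390625
    = 63/256 = 0.24609375
Since 0.24609375 <= 1, Kraft's inequality IS satisfied.
A prefix code with these lengths CAN exist.

Kraft sum = 0.24609375. Satisfied.


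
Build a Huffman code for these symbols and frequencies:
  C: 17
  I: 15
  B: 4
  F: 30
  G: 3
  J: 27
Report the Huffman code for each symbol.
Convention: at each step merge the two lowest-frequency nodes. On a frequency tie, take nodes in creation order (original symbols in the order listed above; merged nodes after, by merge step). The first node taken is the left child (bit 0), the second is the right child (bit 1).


Huffman tree construction:
Step 1: Merge G(3) + B(4) = 7
Step 2: Merge (G+B)(7) + I(15) = 22
Step 3: Merge C(17) + ((G+B)+I)(22) = 39
Step 4: Merge J(27) + F(30) = 57
Step 5: Merge (C+((G+B)+I))(39) + (J+F)(57) = 96
Read each symbol's code off the tree from the root (left child = 0, right child = 1).

Codes:
  C: 00 (length 2)
  I: 011 (length 3)
  B: 0101 (length 4)
  F: 11 (length 2)
  G: 0100 (length 4)
  J: 10 (length 2)
Average code length: 221/96 = 2.3021 bits/symbol


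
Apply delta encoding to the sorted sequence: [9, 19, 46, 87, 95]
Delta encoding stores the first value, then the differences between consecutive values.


First value: 9
Deltas:
  19 - 9 = 10
  46 - 19 = 27
  87 - 46 = 41
  95 - 87 = 8


Delta encoded: [9, 10, 27, 41, 8]


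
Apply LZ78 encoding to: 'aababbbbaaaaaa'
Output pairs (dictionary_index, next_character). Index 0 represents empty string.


LZ78 encoding steps:
Dictionary: {0: ''}
Step 1: w='' (idx 0), next='a' -> output (0, 'a'), add 'a' as idx 1
Step 2: w='a' (idx 1), next='b' -> output (1, 'b'), add 'ab' as idx 2
Step 3: w='ab' (idx 2), next='b' -> output (2, 'b'), add 'abb' as idx 3
Step 4: w='' (idx 0), next='b' -> output (0, 'b'), add 'b' as idx 4
Step 5: w='b' (idx 4), next='a' -> output (4, 'a'), add 'ba' as idx 5
Step 6: w='a' (idx 1), next='a' -> output (1, 'a'), add 'aa' as idx 6
Step 7: w='aa' (idx 6), next='a' -> output (6, 'a'), add 'aaa' as idx 7


Encoded: [(0, 'a'), (1, 'b'), (2, 'b'), (0, 'b'), (4, 'a'), (1, 'a'), (6, 'a')]


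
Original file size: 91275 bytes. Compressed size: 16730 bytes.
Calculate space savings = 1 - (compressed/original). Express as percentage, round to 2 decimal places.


ratio = compressed/original = 16730/91275 = 0.183292
savings = 1 - ratio = 1 - 0.183292 = 0.816708
as a percentage: 0.816708 * 100 = 81.67%

Space savings = 1 - 16730/91275 = 81.67%


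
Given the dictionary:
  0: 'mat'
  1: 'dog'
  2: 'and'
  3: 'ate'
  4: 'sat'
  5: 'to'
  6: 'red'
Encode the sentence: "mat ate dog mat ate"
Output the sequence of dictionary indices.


Look up each word in the dictionary:
  'mat' -> 0
  'ate' -> 3
  'dog' -> 1
  'mat' -> 0
  'ate' -> 3

Encoded: [0, 3, 1, 0, 3]


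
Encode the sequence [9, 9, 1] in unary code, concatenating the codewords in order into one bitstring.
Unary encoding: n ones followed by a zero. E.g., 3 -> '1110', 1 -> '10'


Encode each number as n ones followed by a terminating 0:
  9 -> 1111111110 (10 bits)
  9 -> 1111111110 (10 bits)
  1 -> 10 (2 bits)
Total length = 10 + 10 + 2 = 22 bits.

Unary([9, 9, 1]) = 1111111110111111111010 (22 bits)


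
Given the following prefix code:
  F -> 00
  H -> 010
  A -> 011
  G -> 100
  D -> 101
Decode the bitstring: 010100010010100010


Decoding step by step:
Bits 010 -> H
Bits 100 -> G
Bits 010 -> H
Bits 010 -> H
Bits 100 -> G
Bits 010 -> H


Decoded message: HGHHGH


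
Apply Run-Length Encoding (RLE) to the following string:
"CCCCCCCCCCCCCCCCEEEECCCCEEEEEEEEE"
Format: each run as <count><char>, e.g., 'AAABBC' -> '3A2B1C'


Scanning runs left to right:
  i=0: run of 'C' x 16 -> '16C'
  i=16: run of 'E' x 4 -> '4E'
  i=20: run of 'C' x 4 -> '4C'
  i=24: run of 'E' x 9 -> '9E'

RLE = 16C4E4C9E


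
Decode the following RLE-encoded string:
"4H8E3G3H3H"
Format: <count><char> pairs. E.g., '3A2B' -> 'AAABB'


Expanding each <count><char> pair:
  4H -> 'HHHH'
  8E -> 'EEEEEEEE'
  3G -> 'GGG'
  3H -> 'HHH'
  3H -> 'HHH'

Decoded = HHHHEEEEEEEEGGGHHHHHH


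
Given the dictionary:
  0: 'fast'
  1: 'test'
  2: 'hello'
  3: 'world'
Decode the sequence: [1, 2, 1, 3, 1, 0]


Look up each index in the dictionary:
  1 -> 'test'
  2 -> 'hello'
  1 -> 'test'
  3 -> 'world'
  1 -> 'test'
  0 -> 'fast'

Decoded: "test hello test world test fast"


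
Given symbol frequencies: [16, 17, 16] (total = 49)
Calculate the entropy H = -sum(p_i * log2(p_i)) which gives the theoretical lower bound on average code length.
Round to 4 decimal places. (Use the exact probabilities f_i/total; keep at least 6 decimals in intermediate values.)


Per-symbol terms -p_i * log2(p_i) with p_i = f_i/49:
  p = 16/49 = 0.326531: log2(p) = -1.614710, -p*log2(p) = 0.527252
  p = 17/49 = 0.346939: log2(p) = -1.527247, -p*log2(p) = 0.529861
  p = 16/49 = 0.326531: log2(p) = -1.614710, -p*log2(p) = 0.527252
H = 0.527252 + 0.529861 + 0.527252 = 1.584365

H = 1.5844 bits/symbol


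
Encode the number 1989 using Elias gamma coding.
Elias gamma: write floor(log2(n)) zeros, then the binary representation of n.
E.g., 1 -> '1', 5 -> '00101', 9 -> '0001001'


num_bits = floor(log2(1989)) + 1 = 11
leading_zeros = num_bits - 1 = 10
binary(1989) = 11111000101

Elias gamma(1989) = '0000000000' + '11111000101' = 000000000011111000101 (21 bits)


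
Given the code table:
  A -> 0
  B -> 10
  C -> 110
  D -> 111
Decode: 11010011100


Decoding:
110 -> C
10 -> B
0 -> A
111 -> D
0 -> A
0 -> A


Result: CBADAA


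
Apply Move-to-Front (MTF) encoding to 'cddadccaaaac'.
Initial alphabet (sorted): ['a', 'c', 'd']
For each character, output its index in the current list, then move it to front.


MTF encoding:
'c': index 1 in ['a', 'c', 'd'] -> ['c', 'a', 'd']
'd': index 2 in ['c', 'a', 'd'] -> ['d', 'c', 'a']
'd': index 0 in ['d', 'c', 'a'] -> ['d', 'c', 'a']
'a': index 2 in ['d', 'c', 'a'] -> ['a', 'd', 'c']
'd': index 1 in ['a', 'd', 'c'] -> ['d', 'a', 'c']
'c': index 2 in ['d', 'a', 'c'] -> ['c', 'd', 'a']
'c': index 0 in ['c', 'd', 'a'] -> ['c', 'd', 'a']
'a': index 2 in ['c', 'd', 'a'] -> ['a', 'c', 'd']
'a': index 0 in ['a', 'c', 'd'] -> ['a', 'c', 'd']
'a': index 0 in ['a', 'c', 'd'] -> ['a', 'c', 'd']
'a': index 0 in ['a', 'c', 'd'] -> ['a', 'c', 'd']
'c': index 1 in ['a', 'c', 'd'] -> ['c', 'a', 'd']


Output: [1, 2, 0, 2, 1, 2, 0, 2, 0, 0, 0, 1]


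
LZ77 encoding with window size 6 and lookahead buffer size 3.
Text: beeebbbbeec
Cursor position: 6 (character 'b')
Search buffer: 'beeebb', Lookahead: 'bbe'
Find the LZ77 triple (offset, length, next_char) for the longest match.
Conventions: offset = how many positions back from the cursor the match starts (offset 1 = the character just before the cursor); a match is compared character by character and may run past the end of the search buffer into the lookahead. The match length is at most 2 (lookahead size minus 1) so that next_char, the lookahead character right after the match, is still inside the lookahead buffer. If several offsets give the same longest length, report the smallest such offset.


Try each offset into the search buffer:
  offset=1 (pos 5, char 'b'): match length 2
  offset=2 (pos 4, char 'b'): match length 2
  offset=3 (pos 3, char 'e'): match length 0
  offset=4 (pos 2, char 'e'): match length 0
  offset=5 (pos 1, char 'e'): match length 0
  offset=6 (pos 0, char 'b'): match length 1
Longest match has length 2, found at offsets 1, 2; take the smallest, offset 1.
next_char = character at position 6 + 2 = 8 -> 'e'

Best match: offset=1, length=2 (matching 'bb' starting at position 5)
LZ77 triple: (1, 2, 'e')


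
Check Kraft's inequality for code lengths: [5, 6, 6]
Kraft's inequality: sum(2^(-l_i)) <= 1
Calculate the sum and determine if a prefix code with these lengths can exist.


Sum = 2^(-5) + 2^(-6) + 2^(-6)
    = 0.03125 + 0.015625 + 0.015625
    = 4/64 = 0.0625
Since 0.0625 <= 1, Kraft's inequality IS satisfied.
A prefix code with these lengths CAN exist.

Kraft sum = 0.0625. Satisfied.


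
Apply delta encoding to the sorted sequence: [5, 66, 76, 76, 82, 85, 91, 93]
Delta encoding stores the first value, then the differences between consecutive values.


First value: 5
Deltas:
  66 - 5 = 61
  76 - 66 = 10
  76 - 76 = 0
  82 - 76 = 6
  85 - 82 = 3
  91 - 85 = 6
  93 - 91 = 2


Delta encoded: [5, 61, 10, 0, 6, 3, 6, 2]


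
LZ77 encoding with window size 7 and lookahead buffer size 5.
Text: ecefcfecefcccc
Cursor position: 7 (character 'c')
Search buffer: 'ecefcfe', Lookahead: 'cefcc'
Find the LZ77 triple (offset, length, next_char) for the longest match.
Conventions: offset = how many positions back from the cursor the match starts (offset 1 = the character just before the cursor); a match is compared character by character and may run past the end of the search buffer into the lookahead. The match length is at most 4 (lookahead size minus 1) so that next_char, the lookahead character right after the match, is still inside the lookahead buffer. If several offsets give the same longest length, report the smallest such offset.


Try each offset into the search buffer:
  offset=1 (pos 6, char 'e'): match length 0
  offset=2 (pos 5, char 'f'): match length 0
  offset=3 (pos 4, char 'c'): match length 1
  offset=4 (pos 3, char 'f'): match length 0
  offset=5 (pos 2, char 'e'): match length 0
  offset=6 (pos 1, char 'c'): match length 4
  offset=7 (pos 0, char 'e'): match length 0
Longest match has length 4 at offset 6.
next_char = character at position 7 + 4 = 11 -> 'c'

Best match: offset=6, length=4 (matching 'cefc' starting at position 1)
LZ77 triple: (6, 4, 'c')


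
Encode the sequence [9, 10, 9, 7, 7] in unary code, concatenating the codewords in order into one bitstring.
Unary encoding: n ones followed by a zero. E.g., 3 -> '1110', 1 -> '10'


Encode each number as n ones followed by a terminating 0:
  9 -> 1111111110 (10 bits)
  10 -> 11111111110 (11 bits)
  9 -> 1111111110 (10 bits)
  7 -> 11111110 (8 bits)
  7 -> 11111110 (8 bits)
Total length = 10 + 11 + 10 + 8 + 8 = 47 bits.

Unary([9, 10, 9, 7, 7]) = 11111111101111111111011111111101111111011111110 (47 bits)


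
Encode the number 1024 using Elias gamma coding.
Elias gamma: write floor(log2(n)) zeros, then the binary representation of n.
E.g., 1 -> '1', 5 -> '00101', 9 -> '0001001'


num_bits = floor(log2(1024)) + 1 = 11
leading_zeros = num_bits - 1 = 10
binary(1024) = 10000000000

Elias gamma(1024) = '0000000000' + '10000000000' = 000000000010000000000 (21 bits)


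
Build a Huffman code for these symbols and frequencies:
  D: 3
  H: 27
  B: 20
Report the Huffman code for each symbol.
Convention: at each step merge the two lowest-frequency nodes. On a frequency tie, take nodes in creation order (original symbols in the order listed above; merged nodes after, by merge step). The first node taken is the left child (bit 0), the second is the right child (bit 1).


Huffman tree construction:
Step 1: Merge D(3) + B(20) = 23
Step 2: Merge (D+B)(23) + H(27) = 50
Read each symbol's code off the tree from the root (left child = 0, right child = 1).

Codes:
  D: 00 (length 2)
  H: 1 (length 1)
  B: 01 (length 2)
Average code length: 73/50 = 1.4600 bits/symbol


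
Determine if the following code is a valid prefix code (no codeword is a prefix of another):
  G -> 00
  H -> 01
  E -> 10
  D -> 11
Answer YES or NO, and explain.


Checking each pair (does one codeword prefix another?):
  G='00' vs H='01': no prefix
  G='00' vs E='10': no prefix
  G='00' vs D='11': no prefix
  H='01' vs G='00': no prefix
  H='01' vs E='10': no prefix
  H='01' vs D='11': no prefix
  E='10' vs G='00': no prefix
  E='10' vs H='01': no prefix
  E='10' vs D='11': no prefix
  D='11' vs G='00': no prefix
  D='11' vs H='01': no prefix
  D='11' vs E='10': no prefix
No violation found over all pairs.

YES -- this is a valid prefix code. No codeword is a prefix of any other codeword.


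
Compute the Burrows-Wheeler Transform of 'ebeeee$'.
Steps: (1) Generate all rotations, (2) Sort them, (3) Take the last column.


Rotations (sorted):
  0: $ebeeee -> last char: e
  1: beeee$e -> last char: e
  2: e$ebeee -> last char: e
  3: ebeeee$ -> last char: $
  4: ee$ebee -> last char: e
  5: eee$ebe -> last char: e
  6: eeee$eb -> last char: b


BWT = eee$eeb


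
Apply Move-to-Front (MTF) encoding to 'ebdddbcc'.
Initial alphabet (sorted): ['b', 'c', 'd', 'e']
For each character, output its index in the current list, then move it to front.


MTF encoding:
'e': index 3 in ['b', 'c', 'd', 'e'] -> ['e', 'b', 'c', 'd']
'b': index 1 in ['e', 'b', 'c', 'd'] -> ['b', 'e', 'c', 'd']
'd': index 3 in ['b', 'e', 'c', 'd'] -> ['d', 'b', 'e', 'c']
'd': index 0 in ['d', 'b', 'e', 'c'] -> ['d', 'b', 'e', 'c']
'd': index 0 in ['d', 'b', 'e', 'c'] -> ['d', 'b', 'e', 'c']
'b': index 1 in ['d', 'b', 'e', 'c'] -> ['b', 'd', 'e', 'c']
'c': index 3 in ['b', 'd', 'e', 'c'] -> ['c', 'b', 'd', 'e']
'c': index 0 in ['c', 'b', 'd', 'e'] -> ['c', 'b', 'd', 'e']


Output: [3, 1, 3, 0, 0, 1, 3, 0]


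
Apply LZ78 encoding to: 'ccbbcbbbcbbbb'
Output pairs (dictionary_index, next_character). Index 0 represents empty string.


LZ78 encoding steps:
Dictionary: {0: ''}
Step 1: w='' (idx 0), next='c' -> output (0, 'c'), add 'c' as idx 1
Step 2: w='c' (idx 1), next='b' -> output (1, 'b'), add 'cb' as idx 2
Step 3: w='' (idx 0), next='b' -> output (0, 'b'), add 'b' as idx 3
Step 4: w='cb' (idx 2), next='b' -> output (2, 'b'), add 'cbb' as idx 4
Step 5: w='b' (idx 3), next='c' -> output (3, 'c'), add 'bc' as idx 5
Step 6: w='b' (idx 3), next='b' -> output (3, 'b'), add 'bb' as idx 6
Step 7: w='bb' (idx 6), end of input -> output (6, '')


Encoded: [(0, 'c'), (1, 'b'), (0, 'b'), (2, 'b'), (3, 'c'), (3, 'b'), (6, '')]


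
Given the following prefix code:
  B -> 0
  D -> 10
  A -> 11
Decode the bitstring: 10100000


Decoding step by step:
Bits 10 -> D
Bits 10 -> D
Bits 0 -> B
Bits 0 -> B
Bits 0 -> B
Bits 0 -> B


Decoded message: DDBBBB


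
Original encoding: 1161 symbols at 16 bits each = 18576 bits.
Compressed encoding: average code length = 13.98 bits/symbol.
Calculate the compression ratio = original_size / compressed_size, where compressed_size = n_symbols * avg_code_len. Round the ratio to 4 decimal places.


original_size = n_symbols * orig_bits = 1161 * 16 = 18576 bits
compressed_size = n_symbols * avg_code_len = 1161 * 13.98 = 16230.78 bits
ratio = original_size / compressed_size = 18576 / 16230.78 = 1.1445

Compression ratio = 1.1445


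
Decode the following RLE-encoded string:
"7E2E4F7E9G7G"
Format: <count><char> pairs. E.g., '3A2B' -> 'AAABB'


Expanding each <count><char> pair:
  7E -> 'EEEEEEE'
  2E -> 'EE'
  4F -> 'FFFF'
  7E -> 'EEEEEEE'
  9G -> 'GGGGGGGGG'
  7G -> 'GGGGGGG'

Decoded = EEEEEEEEEFFFFEEEEEEEGGGGGGGGGGGGGGGG


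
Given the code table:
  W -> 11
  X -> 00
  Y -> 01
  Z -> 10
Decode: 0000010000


Decoding:
00 -> X
00 -> X
01 -> Y
00 -> X
00 -> X


Result: XXYXX


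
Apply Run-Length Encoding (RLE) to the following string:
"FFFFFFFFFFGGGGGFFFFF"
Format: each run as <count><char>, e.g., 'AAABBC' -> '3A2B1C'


Scanning runs left to right:
  i=0: run of 'F' x 10 -> '10F'
  i=10: run of 'G' x 5 -> '5G'
  i=15: run of 'F' x 5 -> '5F'

RLE = 10F5G5F


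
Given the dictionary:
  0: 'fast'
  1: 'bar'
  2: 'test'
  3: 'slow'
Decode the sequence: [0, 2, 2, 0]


Look up each index in the dictionary:
  0 -> 'fast'
  2 -> 'test'
  2 -> 'test'
  0 -> 'fast'

Decoded: "fast test test fast"


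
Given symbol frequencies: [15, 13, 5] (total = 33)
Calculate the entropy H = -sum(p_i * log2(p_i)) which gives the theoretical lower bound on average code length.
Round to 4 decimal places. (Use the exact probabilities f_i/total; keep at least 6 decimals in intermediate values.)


Per-symbol terms -p_i * log2(p_i) with p_i = f_i/33:
  p = 15/33 = 0.454545: log2(p) = -1.137504, -p*log2(p) = 0.517047
  p = 13/33 = 0.393939: log2(p) = -1.343954, -p*log2(p) = 0.529437
  p = 5/33 = 0.151515: log2(p) = -2.722466, -p*log2(p) = 0.412495
H = 0.517047 + 0.529437 + 0.412495 = 1.458979

H = 1.459 bits/symbol


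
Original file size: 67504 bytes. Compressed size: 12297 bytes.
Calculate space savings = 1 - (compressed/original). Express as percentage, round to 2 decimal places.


ratio = compressed/original = 12297/67504 = 0.182167
savings = 1 - ratio = 1 - 0.182167 = 0.817833
as a percentage: 0.817833 * 100 = 81.78%

Space savings = 1 - 12297/67504 = 81.78%


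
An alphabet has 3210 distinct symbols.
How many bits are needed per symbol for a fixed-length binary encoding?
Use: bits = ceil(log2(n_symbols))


log2(3210) = 11.6484
Bracket: 2^11 = 2048 < 3210 <= 2^12 = 4096
So ceil(log2(3210)) = 12

bits = ceil(log2(3210)) = ceil(11.6484) = 12 bits


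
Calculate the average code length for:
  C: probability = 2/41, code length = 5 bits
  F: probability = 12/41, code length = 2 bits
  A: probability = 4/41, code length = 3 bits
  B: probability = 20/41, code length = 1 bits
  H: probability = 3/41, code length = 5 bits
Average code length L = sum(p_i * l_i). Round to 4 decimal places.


Weighted contributions p_i * l_i:
  C: (2/41) * 5 = 10/41
  F: (12/41) * 2 = 24/41
  A: (4/41) * 3 = 12/41
  B: (20/41) * 1 = 20/41
  H: (3/41) * 5 = 15/41
Sum = (10 + 24 + 12 + 20 + 15)/41 = 81/41

L = 81/41 = 1.9756 bits/symbol


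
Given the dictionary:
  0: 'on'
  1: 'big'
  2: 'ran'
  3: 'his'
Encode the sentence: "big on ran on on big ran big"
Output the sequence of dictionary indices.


Look up each word in the dictionary:
  'big' -> 1
  'on' -> 0
  'ran' -> 2
  'on' -> 0
  'on' -> 0
  'big' -> 1
  'ran' -> 2
  'big' -> 1

Encoded: [1, 0, 2, 0, 0, 1, 2, 1]


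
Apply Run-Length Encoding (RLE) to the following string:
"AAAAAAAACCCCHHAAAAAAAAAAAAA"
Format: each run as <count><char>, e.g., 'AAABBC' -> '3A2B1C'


Scanning runs left to right:
  i=0: run of 'A' x 8 -> '8A'
  i=8: run of 'C' x 4 -> '4C'
  i=12: run of 'H' x 2 -> '2H'
  i=14: run of 'A' x 13 -> '13A'

RLE = 8A4C2H13A


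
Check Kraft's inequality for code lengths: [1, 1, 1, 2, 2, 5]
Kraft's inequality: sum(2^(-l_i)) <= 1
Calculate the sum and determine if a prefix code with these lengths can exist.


Sum = 2^(-1) + 2^(-1) + 2^(-1) + 2^(-2) + 2^(-2) + 2^(-5)
    = 0.5 + 0.5 + 0.5 + 0.25 + 0.25 + 0.03125
    = 65/32 = 2.03125
Since 2.03125 > 1, Kraft's inequality is NOT satisfied.
A prefix code with these lengths CANNOT exist.

Kraft sum = 2.03125. Not satisfied.


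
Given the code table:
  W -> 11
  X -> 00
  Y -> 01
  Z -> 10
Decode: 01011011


Decoding:
01 -> Y
01 -> Y
10 -> Z
11 -> W


Result: YYZW


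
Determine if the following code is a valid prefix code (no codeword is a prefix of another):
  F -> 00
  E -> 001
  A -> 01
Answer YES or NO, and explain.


Checking each pair (does one codeword prefix another?):
  F='00' vs E='001': prefix -- VIOLATION

NO -- this is NOT a valid prefix code. F (00) is a prefix of E (001).


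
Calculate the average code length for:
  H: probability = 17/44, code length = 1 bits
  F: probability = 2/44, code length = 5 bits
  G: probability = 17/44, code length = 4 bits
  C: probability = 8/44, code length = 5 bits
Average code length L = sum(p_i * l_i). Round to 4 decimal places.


Weighted contributions p_i * l_i:
  H: (17/44) * 1 = 17/44
  F: (2/44) * 5 = 10/44
  G: (17/44) * 4 = 68/44
  C: (8/44) * 5 = 40/44
Sum = (17 + 10 + 68 + 40)/44 = 135/44

L = 135/44 = 3.0682 bits/symbol


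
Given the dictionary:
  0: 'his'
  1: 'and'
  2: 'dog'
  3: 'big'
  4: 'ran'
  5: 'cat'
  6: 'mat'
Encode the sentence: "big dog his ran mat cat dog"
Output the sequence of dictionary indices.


Look up each word in the dictionary:
  'big' -> 3
  'dog' -> 2
  'his' -> 0
  'ran' -> 4
  'mat' -> 6
  'cat' -> 5
  'dog' -> 2

Encoded: [3, 2, 0, 4, 6, 5, 2]


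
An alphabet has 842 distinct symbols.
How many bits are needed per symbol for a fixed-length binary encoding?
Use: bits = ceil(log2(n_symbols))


log2(842) = 9.7177
Bracket: 2^9 = 512 < 842 <= 2^10 = 1024
So ceil(log2(842)) = 10

bits = ceil(log2(842)) = ceil(9.7177) = 10 bits


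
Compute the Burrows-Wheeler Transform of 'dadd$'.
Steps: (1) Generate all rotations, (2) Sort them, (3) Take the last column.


Rotations (sorted):
  0: $dadd -> last char: d
  1: add$d -> last char: d
  2: d$dad -> last char: d
  3: dadd$ -> last char: $
  4: dd$da -> last char: a


BWT = ddd$a


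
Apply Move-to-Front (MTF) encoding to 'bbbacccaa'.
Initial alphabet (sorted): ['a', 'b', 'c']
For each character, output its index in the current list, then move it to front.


MTF encoding:
'b': index 1 in ['a', 'b', 'c'] -> ['b', 'a', 'c']
'b': index 0 in ['b', 'a', 'c'] -> ['b', 'a', 'c']
'b': index 0 in ['b', 'a', 'c'] -> ['b', 'a', 'c']
'a': index 1 in ['b', 'a', 'c'] -> ['a', 'b', 'c']
'c': index 2 in ['a', 'b', 'c'] -> ['c', 'a', 'b']
'c': index 0 in ['c', 'a', 'b'] -> ['c', 'a', 'b']
'c': index 0 in ['c', 'a', 'b'] -> ['c', 'a', 'b']
'a': index 1 in ['c', 'a', 'b'] -> ['a', 'c', 'b']
'a': index 0 in ['a', 'c', 'b'] -> ['a', 'c', 'b']


Output: [1, 0, 0, 1, 2, 0, 0, 1, 0]


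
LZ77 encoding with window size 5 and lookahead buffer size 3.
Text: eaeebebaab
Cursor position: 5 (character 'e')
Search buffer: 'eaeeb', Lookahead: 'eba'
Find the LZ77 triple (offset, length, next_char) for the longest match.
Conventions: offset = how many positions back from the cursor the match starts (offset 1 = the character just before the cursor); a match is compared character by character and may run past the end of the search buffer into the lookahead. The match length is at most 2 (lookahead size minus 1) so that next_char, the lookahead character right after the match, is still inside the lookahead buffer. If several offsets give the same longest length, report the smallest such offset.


Try each offset into the search buffer:
  offset=1 (pos 4, char 'b'): match length 0
  offset=2 (pos 3, char 'e'): match length 2
  offset=3 (pos 2, char 'e'): match length 1
  offset=4 (pos 1, char 'a'): match length 0
  offset=5 (pos 0, char 'e'): match length 1
Longest match has length 2 at offset 2.
next_char = character at position 5 + 2 = 7 -> 'a'

Best match: offset=2, length=2 (matching 'eb' starting at position 3)
LZ77 triple: (2, 2, 'a')


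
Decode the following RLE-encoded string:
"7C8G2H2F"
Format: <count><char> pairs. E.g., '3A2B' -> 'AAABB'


Expanding each <count><char> pair:
  7C -> 'CCCCCCC'
  8G -> 'GGGGGGGG'
  2H -> 'HH'
  2F -> 'FF'

Decoded = CCCCCCCGGGGGGGGHHFF


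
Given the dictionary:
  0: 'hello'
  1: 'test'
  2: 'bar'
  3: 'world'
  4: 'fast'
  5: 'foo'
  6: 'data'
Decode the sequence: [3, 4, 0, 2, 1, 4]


Look up each index in the dictionary:
  3 -> 'world'
  4 -> 'fast'
  0 -> 'hello'
  2 -> 'bar'
  1 -> 'test'
  4 -> 'fast'

Decoded: "world fast hello bar test fast"


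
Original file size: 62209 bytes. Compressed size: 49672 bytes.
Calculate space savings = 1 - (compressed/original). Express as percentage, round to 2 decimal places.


ratio = compressed/original = 49672/62209 = 0.79847
savings = 1 - ratio = 1 - 0.79847 = 0.20153
as a percentage: 0.20153 * 100 = 20.15%

Space savings = 1 - 49672/62209 = 20.15%


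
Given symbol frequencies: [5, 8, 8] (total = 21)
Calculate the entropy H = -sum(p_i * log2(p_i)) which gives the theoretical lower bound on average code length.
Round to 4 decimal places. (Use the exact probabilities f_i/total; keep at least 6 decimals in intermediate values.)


Per-symbol terms -p_i * log2(p_i) with p_i = f_i/21:
  p = 5/21 = 0.238095: log2(p) = -2.070389, -p*log2(p) = 0.492950
  p = 8/21 = 0.380952: log2(p) = -1.392317, -p*log2(p) = 0.530407
  p = 8/21 = 0.380952: log2(p) = -1.392317, -p*log2(p) = 0.530407
H = 0.492950 + 0.530407 + 0.530407 = 1.553764

H = 1.5538 bits/symbol


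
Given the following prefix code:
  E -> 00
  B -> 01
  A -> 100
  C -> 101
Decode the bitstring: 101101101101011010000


Decoding step by step:
Bits 101 -> C
Bits 101 -> C
Bits 101 -> C
Bits 101 -> C
Bits 01 -> B
Bits 101 -> C
Bits 00 -> E
Bits 00 -> E


Decoded message: CCCCBCEE


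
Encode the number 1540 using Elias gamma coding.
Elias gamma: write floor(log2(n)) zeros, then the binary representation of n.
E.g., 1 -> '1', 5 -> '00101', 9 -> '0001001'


num_bits = floor(log2(1540)) + 1 = 11
leading_zeros = num_bits - 1 = 10
binary(1540) = 11000000100

Elias gamma(1540) = '0000000000' + '11000000100' = 000000000011000000100 (21 bits)


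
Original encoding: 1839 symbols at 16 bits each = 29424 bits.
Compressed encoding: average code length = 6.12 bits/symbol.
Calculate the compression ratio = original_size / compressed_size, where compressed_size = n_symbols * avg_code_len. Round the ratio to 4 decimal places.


original_size = n_symbols * orig_bits = 1839 * 16 = 29424 bits
compressed_size = n_symbols * avg_code_len = 1839 * 6.12 = 11254.68 bits
ratio = original_size / compressed_size = 29424 / 11254.68 = 2.6144

Compression ratio = 2.6144


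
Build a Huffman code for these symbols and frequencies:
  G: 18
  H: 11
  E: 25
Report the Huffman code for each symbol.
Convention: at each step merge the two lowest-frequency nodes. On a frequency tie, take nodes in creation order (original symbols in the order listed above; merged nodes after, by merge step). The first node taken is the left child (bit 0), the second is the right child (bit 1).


Huffman tree construction:
Step 1: Merge H(11) + G(18) = 29
Step 2: Merge E(25) + (H+G)(29) = 54
Read each symbol's code off the tree from the root (left child = 0, right child = 1).

Codes:
  G: 11 (length 2)
  H: 10 (length 2)
  E: 0 (length 1)
Average code length: 83/54 = 1.5370 bits/symbol


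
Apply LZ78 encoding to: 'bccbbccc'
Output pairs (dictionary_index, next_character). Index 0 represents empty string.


LZ78 encoding steps:
Dictionary: {0: ''}
Step 1: w='' (idx 0), next='b' -> output (0, 'b'), add 'b' as idx 1
Step 2: w='' (idx 0), next='c' -> output (0, 'c'), add 'c' as idx 2
Step 3: w='c' (idx 2), next='b' -> output (2, 'b'), add 'cb' as idx 3
Step 4: w='b' (idx 1), next='c' -> output (1, 'c'), add 'bc' as idx 4
Step 5: w='c' (idx 2), next='c' -> output (2, 'c'), add 'cc' as idx 5


Encoded: [(0, 'b'), (0, 'c'), (2, 'b'), (1, 'c'), (2, 'c')]


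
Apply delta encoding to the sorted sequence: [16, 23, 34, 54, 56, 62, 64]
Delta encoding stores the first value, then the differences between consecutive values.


First value: 16
Deltas:
  23 - 16 = 7
  34 - 23 = 11
  54 - 34 = 20
  56 - 54 = 2
  62 - 56 = 6
  64 - 62 = 2


Delta encoded: [16, 7, 11, 20, 2, 6, 2]


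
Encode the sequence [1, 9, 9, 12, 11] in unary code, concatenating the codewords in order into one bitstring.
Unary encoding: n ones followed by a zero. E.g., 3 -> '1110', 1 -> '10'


Encode each number as n ones followed by a terminating 0:
  1 -> 10 (2 bits)
  9 -> 1111111110 (10 bits)
  9 -> 1111111110 (10 bits)
  12 -> 1111111111110 (13 bits)
  11 -> 111111111110 (12 bits)
Total length = 2 + 10 + 10 + 13 + 12 = 47 bits.

Unary([1, 9, 9, 12, 11]) = 10111111111011111111101111111111110111111111110 (47 bits)


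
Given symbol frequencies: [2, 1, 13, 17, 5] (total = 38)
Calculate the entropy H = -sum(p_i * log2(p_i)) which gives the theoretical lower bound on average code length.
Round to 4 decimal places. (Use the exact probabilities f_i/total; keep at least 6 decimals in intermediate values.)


Per-symbol terms -p_i * log2(p_i) with p_i = f_i/38:
  p = 2/38 = 0.052632: log2(p) = -4.247928, -p*log2(p) = 0.223575
  p = 1/38 = 0.026316: log2(p) = -5.247928, -p*log2(p) = 0.138103
  p = 13/38 = 0.342105: log2(p) = -1.547488, -p*log2(p) = 0.529404
  p = 17/38 = 0.447368: log2(p) = -1.160465, -p*log2(p) = 0.519155
  p = 5/38 = 0.131579: log2(p) = -2.925999, -p*log2(p) = 0.385000
H = 0.223575 + 0.138103 + 0.529404 + 0.519155 + 0.385000 = 1.795237

H = 1.7952 bits/symbol


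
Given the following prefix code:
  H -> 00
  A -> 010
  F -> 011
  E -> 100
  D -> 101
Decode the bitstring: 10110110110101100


Decoding step by step:
Bits 101 -> D
Bits 101 -> D
Bits 101 -> D
Bits 101 -> D
Bits 011 -> F
Bits 00 -> H


Decoded message: DDDDFH


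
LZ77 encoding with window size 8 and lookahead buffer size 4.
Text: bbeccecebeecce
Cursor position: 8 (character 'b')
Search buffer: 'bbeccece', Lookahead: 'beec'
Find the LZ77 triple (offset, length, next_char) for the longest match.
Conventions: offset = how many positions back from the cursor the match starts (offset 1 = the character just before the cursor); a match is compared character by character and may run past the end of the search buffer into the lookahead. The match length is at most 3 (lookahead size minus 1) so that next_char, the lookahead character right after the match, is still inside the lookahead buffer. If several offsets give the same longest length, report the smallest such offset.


Try each offset into the search buffer:
  offset=1 (pos 7, char 'e'): match length 0
  offset=2 (pos 6, char 'c'): match length 0
  offset=3 (pos 5, char 'e'): match length 0
  offset=4 (pos 4, char 'c'): match length 0
  offset=5 (pos 3, char 'c'): match length 0
  offset=6 (pos 2, char 'e'): match length 0
  offset=7 (pos 1, char 'b'): match length 2
  offset=8 (pos 0, char 'b'): match length 1
Longest match has length 2 at offset 7.
next_char = character at position 8 + 2 = 10 -> 'e'

Best match: offset=7, length=2 (matching 'be' starting at position 1)
LZ77 triple: (7, 2, 'e')


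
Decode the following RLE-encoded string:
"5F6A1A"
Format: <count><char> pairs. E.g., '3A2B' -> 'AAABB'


Expanding each <count><char> pair:
  5F -> 'FFFFF'
  6A -> 'AAAAAA'
  1A -> 'A'

Decoded = FFFFFAAAAAAA


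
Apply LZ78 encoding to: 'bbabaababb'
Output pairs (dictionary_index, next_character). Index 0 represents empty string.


LZ78 encoding steps:
Dictionary: {0: ''}
Step 1: w='' (idx 0), next='b' -> output (0, 'b'), add 'b' as idx 1
Step 2: w='b' (idx 1), next='a' -> output (1, 'a'), add 'ba' as idx 2
Step 3: w='ba' (idx 2), next='a' -> output (2, 'a'), add 'baa' as idx 3
Step 4: w='ba' (idx 2), next='b' -> output (2, 'b'), add 'bab' as idx 4
Step 5: w='b' (idx 1), end of input -> output (1, '')


Encoded: [(0, 'b'), (1, 'a'), (2, 'a'), (2, 'b'), (1, '')]


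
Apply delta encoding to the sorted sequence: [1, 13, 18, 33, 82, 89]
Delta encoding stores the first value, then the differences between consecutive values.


First value: 1
Deltas:
  13 - 1 = 12
  18 - 13 = 5
  33 - 18 = 15
  82 - 33 = 49
  89 - 82 = 7


Delta encoded: [1, 12, 5, 15, 49, 7]


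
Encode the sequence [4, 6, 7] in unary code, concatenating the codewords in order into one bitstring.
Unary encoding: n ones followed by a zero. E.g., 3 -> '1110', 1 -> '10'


Encode each number as n ones followed by a terminating 0:
  4 -> 11110 (5 bits)
  6 -> 1111110 (7 bits)
  7 -> 11111110 (8 bits)
Total length = 5 + 7 + 8 = 20 bits.

Unary([4, 6, 7]) = 11110111111011111110 (20 bits)


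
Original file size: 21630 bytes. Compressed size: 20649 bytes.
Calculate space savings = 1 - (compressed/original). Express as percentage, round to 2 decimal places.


ratio = compressed/original = 20649/21630 = 0.954646
savings = 1 - ratio = 1 - 0.954646 = 0.045354
as a percentage: 0.045354 * 100 = 4.54%

Space savings = 1 - 20649/21630 = 4.54%


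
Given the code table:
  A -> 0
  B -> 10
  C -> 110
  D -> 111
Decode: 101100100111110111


Decoding:
10 -> B
110 -> C
0 -> A
10 -> B
0 -> A
111 -> D
110 -> C
111 -> D


Result: BCABADCD


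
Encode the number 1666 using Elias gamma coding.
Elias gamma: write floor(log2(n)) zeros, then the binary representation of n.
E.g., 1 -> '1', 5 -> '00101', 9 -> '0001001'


num_bits = floor(log2(1666)) + 1 = 11
leading_zeros = num_bits - 1 = 10
binary(1666) = 11010000010

Elias gamma(1666) = '0000000000' + '11010000010' = 000000000011010000010 (21 bits)


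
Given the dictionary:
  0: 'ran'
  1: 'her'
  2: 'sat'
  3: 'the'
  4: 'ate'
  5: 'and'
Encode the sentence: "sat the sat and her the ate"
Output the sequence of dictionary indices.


Look up each word in the dictionary:
  'sat' -> 2
  'the' -> 3
  'sat' -> 2
  'and' -> 5
  'her' -> 1
  'the' -> 3
  'ate' -> 4

Encoded: [2, 3, 2, 5, 1, 3, 4]


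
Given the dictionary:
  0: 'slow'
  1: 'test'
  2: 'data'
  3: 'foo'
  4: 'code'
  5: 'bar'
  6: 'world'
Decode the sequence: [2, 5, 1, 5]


Look up each index in the dictionary:
  2 -> 'data'
  5 -> 'bar'
  1 -> 'test'
  5 -> 'bar'

Decoded: "data bar test bar"


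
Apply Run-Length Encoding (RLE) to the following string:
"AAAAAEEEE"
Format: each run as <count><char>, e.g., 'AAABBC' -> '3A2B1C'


Scanning runs left to right:
  i=0: run of 'A' x 5 -> '5A'
  i=5: run of 'E' x 4 -> '4E'

RLE = 5A4E


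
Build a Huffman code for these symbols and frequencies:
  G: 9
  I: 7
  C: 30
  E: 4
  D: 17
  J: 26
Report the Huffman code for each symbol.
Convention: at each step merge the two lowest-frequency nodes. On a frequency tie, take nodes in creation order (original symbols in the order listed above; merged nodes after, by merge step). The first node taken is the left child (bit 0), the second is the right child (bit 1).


Huffman tree construction:
Step 1: Merge E(4) + I(7) = 11
Step 2: Merge G(9) + (E+I)(11) = 20
Step 3: Merge D(17) + (G+(E+I))(20) = 37
Step 4: Merge J(26) + C(30) = 56
Step 5: Merge (D+(G+(E+I)))(37) + (J+C)(56) = 93
Read each symbol's code off the tree from the root (left child = 0, right child = 1).

Codes:
  G: 010 (length 3)
  I: 0111 (length 4)
  C: 11 (length 2)
  E: 0110 (length 4)
  D: 00 (length 2)
  J: 10 (length 2)
Average code length: 217/93 = 2.3333 bits/symbol


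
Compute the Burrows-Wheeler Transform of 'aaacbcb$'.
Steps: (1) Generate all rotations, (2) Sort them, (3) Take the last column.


Rotations (sorted):
  0: $aaacbcb -> last char: b
  1: aaacbcb$ -> last char: $
  2: aacbcb$a -> last char: a
  3: acbcb$aa -> last char: a
  4: b$aaacbc -> last char: c
  5: bcb$aaac -> last char: c
  6: cb$aaacb -> last char: b
  7: cbcb$aaa -> last char: a


BWT = b$aaccba


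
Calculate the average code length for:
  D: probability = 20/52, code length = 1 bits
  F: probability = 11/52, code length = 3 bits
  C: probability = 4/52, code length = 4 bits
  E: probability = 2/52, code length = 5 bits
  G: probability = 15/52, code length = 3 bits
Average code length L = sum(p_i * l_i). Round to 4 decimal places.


Weighted contributions p_i * l_i:
  D: (20/52) * 1 = 20/52
  F: (11/52) * 3 = 33/52
  C: (4/52) * 4 = 16/52
  E: (2/52) * 5 = 10/52
  G: (15/52) * 3 = 45/52
Sum = (20 + 33 + 16 + 10 + 45)/52 = 124/52

L = 124/52 = 2.3846 bits/symbol
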